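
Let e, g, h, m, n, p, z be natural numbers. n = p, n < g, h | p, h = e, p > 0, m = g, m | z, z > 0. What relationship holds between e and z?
e < z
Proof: h | p and p > 0, thus h ≤ p. Since h = e, e ≤ p. n = p and n < g, thus p < g. Since e ≤ p, e < g. m = g and m | z, so g | z. Since z > 0, g ≤ z. From e < g, e < z.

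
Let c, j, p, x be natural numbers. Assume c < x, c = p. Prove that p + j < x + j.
c = p and c < x, so p < x. Then p + j < x + j.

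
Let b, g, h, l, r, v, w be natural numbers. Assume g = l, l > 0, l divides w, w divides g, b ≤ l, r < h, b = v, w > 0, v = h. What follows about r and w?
r < w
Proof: l divides w and w > 0, therefore l ≤ w. g = l and w divides g, hence w divides l. Since l > 0, w ≤ l. Because l ≤ w, l = w. Because b = v and b ≤ l, v ≤ l. v = h, so h ≤ l. Since r < h, r < l. Since l = w, r < w.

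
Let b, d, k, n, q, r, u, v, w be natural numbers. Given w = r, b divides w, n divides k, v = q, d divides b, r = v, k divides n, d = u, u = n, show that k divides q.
n divides k and k divides n, hence n = k. w = r and r = v, so w = v. Since v = q, w = q. Because d = u and d divides b, u divides b. Since u = n, n divides b. b divides w, so n divides w. Because w = q, n divides q. Since n = k, k divides q.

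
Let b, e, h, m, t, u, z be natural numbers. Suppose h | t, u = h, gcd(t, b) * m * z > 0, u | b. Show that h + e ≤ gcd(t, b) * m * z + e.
Since u = h and u | b, h | b. Since h | t, h | gcd(t, b). Then h | gcd(t, b) * m. Then h | gcd(t, b) * m * z. Because gcd(t, b) * m * z > 0, h ≤ gcd(t, b) * m * z. Then h + e ≤ gcd(t, b) * m * z + e.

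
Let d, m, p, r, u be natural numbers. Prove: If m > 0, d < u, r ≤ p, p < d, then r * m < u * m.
From p < d and d < u, p < u. r ≤ p, so r < u. m > 0, so r * m < u * m.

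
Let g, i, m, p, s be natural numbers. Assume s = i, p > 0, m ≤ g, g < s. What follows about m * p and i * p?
m * p < i * p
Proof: m ≤ g and g < s, therefore m < s. s = i, so m < i. Since p > 0, m * p < i * p.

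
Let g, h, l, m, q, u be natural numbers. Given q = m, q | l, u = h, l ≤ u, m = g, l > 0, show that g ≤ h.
q = m and m = g, hence q = g. q | l and l > 0, so q ≤ l. Since l ≤ u, q ≤ u. Because u = h, q ≤ h. Since q = g, g ≤ h.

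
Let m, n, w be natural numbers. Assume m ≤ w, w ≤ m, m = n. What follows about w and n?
w = n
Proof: w ≤ m and m ≤ w, so w = m. Because m = n, w = n.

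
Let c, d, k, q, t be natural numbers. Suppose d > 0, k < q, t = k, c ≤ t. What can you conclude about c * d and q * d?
c * d < q * d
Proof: From t = k and c ≤ t, c ≤ k. Since k < q, c < q. d > 0, so c * d < q * d.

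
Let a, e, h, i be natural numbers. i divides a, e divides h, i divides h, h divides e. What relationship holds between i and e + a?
i divides e + a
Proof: Because h divides e and e divides h, h = e. i divides h, so i divides e. Since i divides a, i divides e + a.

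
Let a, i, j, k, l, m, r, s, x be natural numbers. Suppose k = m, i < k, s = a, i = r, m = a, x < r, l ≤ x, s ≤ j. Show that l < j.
Since k = m and m = a, k = a. Since i = r and i < k, r < k. x < r, so x < k. Since l ≤ x, l < k. From k = a, l < a. Since s = a and s ≤ j, a ≤ j. l < a, so l < j.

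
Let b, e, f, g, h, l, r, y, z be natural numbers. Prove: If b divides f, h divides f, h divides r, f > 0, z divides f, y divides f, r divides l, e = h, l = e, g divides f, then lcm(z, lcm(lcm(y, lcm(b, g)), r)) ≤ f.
b divides f and g divides f, therefore lcm(b, g) divides f. Because y divides f, lcm(y, lcm(b, g)) divides f. From l = e and e = h, l = h. Since r divides l, r divides h. Since h divides r, h = r. From h divides f, r divides f. Since lcm(y, lcm(b, g)) divides f, lcm(lcm(y, lcm(b, g)), r) divides f. z divides f, so lcm(z, lcm(lcm(y, lcm(b, g)), r)) divides f. Since f > 0, lcm(z, lcm(lcm(y, lcm(b, g)), r)) ≤ f.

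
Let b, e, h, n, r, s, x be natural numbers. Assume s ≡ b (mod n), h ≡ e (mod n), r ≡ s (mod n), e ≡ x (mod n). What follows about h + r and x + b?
h + r ≡ x + b (mod n)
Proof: Since h ≡ e (mod n) and e ≡ x (mod n), h ≡ x (mod n). r ≡ s (mod n) and s ≡ b (mod n), so r ≡ b (mod n). Since h ≡ x (mod n), h + r ≡ x + b (mod n).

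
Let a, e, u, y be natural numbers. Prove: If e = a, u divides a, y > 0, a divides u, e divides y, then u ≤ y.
Because a divides u and u divides a, a = u. e = a and e divides y, therefore a divides y. Since y > 0, a ≤ y. Since a = u, u ≤ y.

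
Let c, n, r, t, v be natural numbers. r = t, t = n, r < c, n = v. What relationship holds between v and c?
v < c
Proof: r = t and t = n, therefore r = n. Since n = v, r = v. Since r < c, v < c.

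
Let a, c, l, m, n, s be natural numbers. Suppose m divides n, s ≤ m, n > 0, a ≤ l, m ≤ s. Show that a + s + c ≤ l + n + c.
Because m ≤ s and s ≤ m, m = s. m divides n, so s divides n. Since n > 0, s ≤ n. Because a ≤ l, a + s ≤ l + n. Then a + s + c ≤ l + n + c.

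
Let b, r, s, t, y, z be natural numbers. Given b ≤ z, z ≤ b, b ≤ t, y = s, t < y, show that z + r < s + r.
b ≤ z and z ≤ b, thus b = z. Since b ≤ t, z ≤ t. Since y = s and t < y, t < s. Since z ≤ t, z < s. Then z + r < s + r.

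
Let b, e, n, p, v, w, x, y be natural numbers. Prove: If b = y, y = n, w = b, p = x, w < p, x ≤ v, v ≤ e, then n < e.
b = y and y = n, therefore b = n. p = x and w < p, hence w < x. w = b, so b < x. From x ≤ v and v ≤ e, x ≤ e. Since b < x, b < e. Since b = n, n < e.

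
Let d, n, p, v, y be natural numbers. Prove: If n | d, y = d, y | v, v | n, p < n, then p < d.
From y | v and v | n, y | n. y = d, so d | n. From n | d, n = d. Since p < n, p < d.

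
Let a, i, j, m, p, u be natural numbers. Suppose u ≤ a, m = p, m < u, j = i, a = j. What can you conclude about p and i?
p < i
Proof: Because m = p and m < u, p < u. a = j and u ≤ a, hence u ≤ j. Since p < u, p < j. Since j = i, p < i.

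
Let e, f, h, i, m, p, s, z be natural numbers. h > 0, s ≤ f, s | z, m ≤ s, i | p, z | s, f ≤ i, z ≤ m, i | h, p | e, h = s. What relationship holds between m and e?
m | e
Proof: i | h and h > 0, thus i ≤ h. Since h = s, i ≤ s. s ≤ f and f ≤ i, therefore s ≤ i. Since i ≤ s, i = s. Since z | s and s | z, z = s. z ≤ m, so s ≤ m. Since m ≤ s, s = m. Since i = s, i = m. i | p and p | e, therefore i | e. Since i = m, m | e.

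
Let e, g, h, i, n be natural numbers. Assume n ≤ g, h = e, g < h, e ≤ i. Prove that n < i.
Because h = e and g < h, g < e. e ≤ i, so g < i. Since n ≤ g, n < i.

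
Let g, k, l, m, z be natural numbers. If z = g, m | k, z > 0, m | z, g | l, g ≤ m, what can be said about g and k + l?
g | k + l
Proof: m | z and z > 0, so m ≤ z. z = g, so m ≤ g. Since g ≤ m, m = g. Since m | k, g | k. Since g | l, g | k + l.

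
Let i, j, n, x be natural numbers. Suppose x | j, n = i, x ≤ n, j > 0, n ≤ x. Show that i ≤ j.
x ≤ n and n ≤ x, hence x = n. Since x | j and j > 0, x ≤ j. Because x = n, n ≤ j. Since n = i, i ≤ j.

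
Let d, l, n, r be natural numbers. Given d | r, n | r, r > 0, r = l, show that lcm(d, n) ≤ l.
From d | r and n | r, lcm(d, n) | r. Since r > 0, lcm(d, n) ≤ r. r = l, so lcm(d, n) ≤ l.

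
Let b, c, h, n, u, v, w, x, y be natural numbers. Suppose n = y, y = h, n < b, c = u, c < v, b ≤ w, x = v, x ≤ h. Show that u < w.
c = u and c < v, so u < v. n = y and y = h, thus n = h. From n < b and b ≤ w, n < w. Since n = h, h < w. Since x ≤ h, x < w. From x = v, v < w. Since u < v, u < w.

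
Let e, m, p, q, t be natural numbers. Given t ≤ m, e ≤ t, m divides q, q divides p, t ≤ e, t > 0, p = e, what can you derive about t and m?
t = m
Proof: e ≤ t and t ≤ e, so e = t. p = e and q divides p, so q divides e. m divides q, so m divides e. Since e = t, m divides t. Since t > 0, m ≤ t. t ≤ m, so m = t. Then t = m.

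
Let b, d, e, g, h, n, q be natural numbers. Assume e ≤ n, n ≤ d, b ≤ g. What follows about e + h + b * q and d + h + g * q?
e + h + b * q ≤ d + h + g * q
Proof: e ≤ n and n ≤ d, hence e ≤ d. Then e + h ≤ d + h. From b ≤ g, b * q ≤ g * q. e + h ≤ d + h, so e + h + b * q ≤ d + h + g * q.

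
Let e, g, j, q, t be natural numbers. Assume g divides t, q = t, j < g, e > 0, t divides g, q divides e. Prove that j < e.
g divides t and t divides g, so g = t. Since j < g, j < t. From q divides e and e > 0, q ≤ e. Since q = t, t ≤ e. j < t, so j < e.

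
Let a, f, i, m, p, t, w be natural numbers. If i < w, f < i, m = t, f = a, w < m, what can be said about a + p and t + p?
a + p < t + p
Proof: f = a and f < i, so a < i. From i < w and w < m, i < m. m = t, so i < t. Because a < i, a < t. Then a + p < t + p.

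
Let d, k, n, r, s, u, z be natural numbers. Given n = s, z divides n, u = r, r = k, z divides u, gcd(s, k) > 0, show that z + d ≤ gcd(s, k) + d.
From n = s and z divides n, z divides s. u = r and r = k, hence u = k. Since z divides u, z divides k. z divides s, so z divides gcd(s, k). Since gcd(s, k) > 0, z ≤ gcd(s, k). Then z + d ≤ gcd(s, k) + d.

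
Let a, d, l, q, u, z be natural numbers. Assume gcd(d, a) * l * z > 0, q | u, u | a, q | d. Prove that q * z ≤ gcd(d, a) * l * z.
q | u and u | a, thus q | a. Since q | d, q | gcd(d, a). Then q | gcd(d, a) * l. Then q * z | gcd(d, a) * l * z. gcd(d, a) * l * z > 0, so q * z ≤ gcd(d, a) * l * z.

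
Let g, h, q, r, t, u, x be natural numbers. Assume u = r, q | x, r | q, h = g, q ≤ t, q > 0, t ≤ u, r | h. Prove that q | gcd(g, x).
r | q and q > 0, therefore r ≤ q. Because u = r and t ≤ u, t ≤ r. q ≤ t, so q ≤ r. r ≤ q, so r = q. Since r | h, q | h. h = g, so q | g. Since q | x, q | gcd(g, x).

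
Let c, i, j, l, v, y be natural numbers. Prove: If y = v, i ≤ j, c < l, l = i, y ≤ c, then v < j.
From l = i and c < l, c < i. Since y ≤ c, y < i. Since y = v, v < i. i ≤ j, so v < j.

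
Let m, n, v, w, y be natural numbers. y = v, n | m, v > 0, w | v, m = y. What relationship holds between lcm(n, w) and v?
lcm(n, w) ≤ v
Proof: m = y and y = v, thus m = v. n | m, so n | v. w | v, so lcm(n, w) | v. v > 0, so lcm(n, w) ≤ v.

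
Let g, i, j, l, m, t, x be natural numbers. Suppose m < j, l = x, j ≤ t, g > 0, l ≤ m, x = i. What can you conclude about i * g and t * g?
i * g < t * g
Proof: l = x and x = i, so l = i. l ≤ m and m < j, so l < j. j ≤ t, so l < t. l = i, so i < t. g > 0, so i * g < t * g.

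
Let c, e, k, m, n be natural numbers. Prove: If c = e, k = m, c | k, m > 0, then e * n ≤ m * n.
Since k = m and c | k, c | m. m > 0, so c ≤ m. Since c = e, e ≤ m. Then e * n ≤ m * n.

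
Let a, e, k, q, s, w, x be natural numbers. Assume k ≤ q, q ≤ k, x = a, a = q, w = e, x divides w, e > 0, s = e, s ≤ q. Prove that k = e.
k ≤ q and q ≤ k, thus k = q. Because x = a and a = q, x = q. Since w = e and x divides w, x divides e. Because e > 0, x ≤ e. x = q, so q ≤ e. From s = e and s ≤ q, e ≤ q. Since q ≤ e, q = e. Since k = q, k = e.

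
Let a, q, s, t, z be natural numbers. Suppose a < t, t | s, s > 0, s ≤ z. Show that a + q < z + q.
t | s and s > 0, therefore t ≤ s. Since a < t, a < s. s ≤ z, so a < z. Then a + q < z + q.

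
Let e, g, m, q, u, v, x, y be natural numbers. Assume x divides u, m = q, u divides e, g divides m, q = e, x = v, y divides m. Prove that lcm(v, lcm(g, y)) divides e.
x divides u and u divides e, thus x divides e. x = v, so v divides e. Since m = q and q = e, m = e. Since g divides m and y divides m, lcm(g, y) divides m. m = e, so lcm(g, y) divides e. v divides e, so lcm(v, lcm(g, y)) divides e.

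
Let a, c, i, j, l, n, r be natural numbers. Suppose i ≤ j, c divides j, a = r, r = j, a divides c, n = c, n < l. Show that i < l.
a = r and r = j, therefore a = j. a divides c, so j divides c. From c divides j, c = j. n = c and n < l, therefore c < l. From c = j, j < l. i ≤ j, so i < l.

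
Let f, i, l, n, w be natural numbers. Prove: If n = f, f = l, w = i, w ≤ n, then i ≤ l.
Because n = f and f = l, n = l. w = i and w ≤ n, hence i ≤ n. Since n = l, i ≤ l.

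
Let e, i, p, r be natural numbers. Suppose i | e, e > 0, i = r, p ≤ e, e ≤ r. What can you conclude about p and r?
p ≤ r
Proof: Since i = r and i | e, r | e. Since e > 0, r ≤ e. Since e ≤ r, e = r. From p ≤ e, p ≤ r.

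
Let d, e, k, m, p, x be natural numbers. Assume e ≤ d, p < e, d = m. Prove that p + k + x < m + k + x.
Since d = m and e ≤ d, e ≤ m. p < e, so p < m. Then p + k < m + k. Then p + k + x < m + k + x.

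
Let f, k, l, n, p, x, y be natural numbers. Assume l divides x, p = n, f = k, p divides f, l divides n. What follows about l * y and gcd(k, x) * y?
l * y divides gcd(k, x) * y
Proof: p = n and p divides f, therefore n divides f. l divides n, so l divides f. Since f = k, l divides k. Since l divides x, l divides gcd(k, x). Then l * y divides gcd(k, x) * y.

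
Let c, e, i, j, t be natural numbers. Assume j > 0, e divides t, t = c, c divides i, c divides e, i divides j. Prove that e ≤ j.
t = c and e divides t, therefore e divides c. From c divides e, c = e. From c divides i and i divides j, c divides j. c = e, so e divides j. j > 0, so e ≤ j.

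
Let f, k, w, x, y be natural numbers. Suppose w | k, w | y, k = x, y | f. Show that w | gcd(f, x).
w | y and y | f, so w | f. k = x and w | k, therefore w | x. Since w | f, w | gcd(f, x).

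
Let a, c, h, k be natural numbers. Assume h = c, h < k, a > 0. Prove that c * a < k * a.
Because h = c and h < k, c < k. Using a > 0 and multiplying by a positive, c * a < k * a.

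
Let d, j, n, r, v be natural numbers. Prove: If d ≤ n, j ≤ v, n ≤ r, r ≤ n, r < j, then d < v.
r ≤ n and n ≤ r, therefore r = n. From r < j and j ≤ v, r < v. Since r = n, n < v. Since d ≤ n, d < v.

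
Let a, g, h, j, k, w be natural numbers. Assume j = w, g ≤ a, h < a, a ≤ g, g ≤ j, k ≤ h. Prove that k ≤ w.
From k ≤ h and h < a, k < a. g ≤ a and a ≤ g, so g = a. Since j = w and g ≤ j, g ≤ w. Since g = a, a ≤ w. k < a, so k < w. Then k ≤ w.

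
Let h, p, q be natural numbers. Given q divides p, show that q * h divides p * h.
q divides p. By multiplying both sides, q * h divides p * h.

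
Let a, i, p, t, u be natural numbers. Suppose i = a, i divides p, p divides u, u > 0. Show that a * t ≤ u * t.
i divides p and p divides u, therefore i divides u. i = a, so a divides u. Since u > 0, a ≤ u. By multiplying by a non-negative, a * t ≤ u * t.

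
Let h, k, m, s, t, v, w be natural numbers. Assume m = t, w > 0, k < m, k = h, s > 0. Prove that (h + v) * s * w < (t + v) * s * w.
Since m = t and k < m, k < t. Because k = h, h < t. Then h + v < t + v. Using s > 0, by multiplying by a positive, (h + v) * s < (t + v) * s. Since w > 0, by multiplying by a positive, (h + v) * s * w < (t + v) * s * w.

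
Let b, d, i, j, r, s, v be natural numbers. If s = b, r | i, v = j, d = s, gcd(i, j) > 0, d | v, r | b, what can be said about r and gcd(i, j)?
r ≤ gcd(i, j)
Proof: Since d = s and d | v, s | v. Since v = j, s | j. Since s = b, b | j. Since r | b, r | j. Since r | i, r | gcd(i, j). gcd(i, j) > 0, so r ≤ gcd(i, j).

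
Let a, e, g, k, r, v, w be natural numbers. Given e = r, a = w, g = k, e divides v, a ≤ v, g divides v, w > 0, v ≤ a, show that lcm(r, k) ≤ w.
From v ≤ a and a ≤ v, v = a. Since a = w, v = w. From e = r and e divides v, r divides v. Because g = k and g divides v, k divides v. r divides v, so lcm(r, k) divides v. Since v = w, lcm(r, k) divides w. w > 0, so lcm(r, k) ≤ w.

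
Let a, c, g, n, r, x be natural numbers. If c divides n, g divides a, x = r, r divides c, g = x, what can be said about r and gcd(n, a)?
r divides gcd(n, a)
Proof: From r divides c and c divides n, r divides n. Because g = x and x = r, g = r. g divides a, so r divides a. Since r divides n, r divides gcd(n, a).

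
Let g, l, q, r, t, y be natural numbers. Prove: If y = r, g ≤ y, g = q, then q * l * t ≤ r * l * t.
g = q and g ≤ y, hence q ≤ y. y = r, so q ≤ r. Then q * l ≤ r * l. Then q * l * t ≤ r * l * t.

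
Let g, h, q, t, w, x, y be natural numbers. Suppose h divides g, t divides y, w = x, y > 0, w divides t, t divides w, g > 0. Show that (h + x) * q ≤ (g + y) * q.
h divides g and g > 0, thus h ≤ g. t divides w and w divides t, hence t = w. From w = x, t = x. Because t divides y and y > 0, t ≤ y. Since t = x, x ≤ y. h ≤ g, so h + x ≤ g + y. By multiplying by a non-negative, (h + x) * q ≤ (g + y) * q.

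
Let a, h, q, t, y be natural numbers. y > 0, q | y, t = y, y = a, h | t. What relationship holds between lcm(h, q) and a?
lcm(h, q) ≤ a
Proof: Since t = y and h | t, h | y. Because q | y, lcm(h, q) | y. y > 0, so lcm(h, q) ≤ y. y = a, so lcm(h, q) ≤ a.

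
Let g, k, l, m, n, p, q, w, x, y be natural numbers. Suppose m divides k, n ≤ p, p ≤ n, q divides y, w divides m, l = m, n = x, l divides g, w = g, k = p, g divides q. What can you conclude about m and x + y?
m divides x + y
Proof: p ≤ n and n ≤ p, thus p = n. Because k = p, k = n. Since m divides k, m divides n. Since n = x, m divides x. w = g and w divides m, so g divides m. Because l = m and l divides g, m divides g. g divides m, so g = m. g divides q and q divides y, thus g divides y. Since g = m, m divides y. Since m divides x, m divides x + y.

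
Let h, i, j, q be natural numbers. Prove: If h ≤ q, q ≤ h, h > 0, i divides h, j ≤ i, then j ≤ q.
h ≤ q and q ≤ h, thus h = q. i divides h and h > 0, thus i ≤ h. h = q, so i ≤ q. Because j ≤ i, j ≤ q.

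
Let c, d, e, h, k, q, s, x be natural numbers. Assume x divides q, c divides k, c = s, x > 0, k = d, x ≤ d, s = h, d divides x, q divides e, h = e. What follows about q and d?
q = d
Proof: Because s = h and h = e, s = e. c = s and c divides k, hence s divides k. Since s = e, e divides k. q divides e, so q divides k. Since k = d, q divides d. d divides x and x > 0, hence d ≤ x. Because x ≤ d, x = d. x divides q, so d divides q. From q divides d, q = d.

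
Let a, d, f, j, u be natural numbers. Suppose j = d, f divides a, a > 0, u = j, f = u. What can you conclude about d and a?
d ≤ a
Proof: Because f = u and u = j, f = j. Since f divides a, j divides a. a > 0, so j ≤ a. Since j = d, d ≤ a.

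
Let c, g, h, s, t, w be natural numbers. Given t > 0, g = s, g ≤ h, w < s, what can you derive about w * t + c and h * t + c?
w * t + c < h * t + c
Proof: g = s and g ≤ h, therefore s ≤ h. Since w < s, w < h. t > 0, so w * t < h * t. Then w * t + c < h * t + c.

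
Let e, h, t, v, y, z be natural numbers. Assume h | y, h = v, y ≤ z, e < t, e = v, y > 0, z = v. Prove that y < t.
Because h = v and h | y, v | y. y > 0, so v ≤ y. Because z = v and y ≤ z, y ≤ v. Since v ≤ y, v = y. e = v and e < t, so v < t. Since v = y, y < t.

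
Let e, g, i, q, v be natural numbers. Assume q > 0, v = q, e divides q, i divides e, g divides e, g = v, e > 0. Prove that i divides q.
e divides q and q > 0, therefore e ≤ q. g = v and g divides e, hence v divides e. Since v = q, q divides e. e > 0, so q ≤ e. e ≤ q, so e = q. Since i divides e, i divides q.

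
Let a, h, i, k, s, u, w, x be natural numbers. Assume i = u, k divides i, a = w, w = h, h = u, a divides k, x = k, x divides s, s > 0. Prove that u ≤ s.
Because i = u and k divides i, k divides u. a = w and w = h, thus a = h. Since h = u, a = u. a divides k, so u divides k. k divides u, so k = u. Since x = k and x divides s, k divides s. Since s > 0, k ≤ s. k = u, so u ≤ s.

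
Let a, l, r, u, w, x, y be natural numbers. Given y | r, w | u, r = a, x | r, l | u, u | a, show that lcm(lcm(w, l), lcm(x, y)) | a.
Because w | u and l | u, lcm(w, l) | u. u | a, so lcm(w, l) | a. Because x | r and y | r, lcm(x, y) | r. Since r = a, lcm(x, y) | a. Since lcm(w, l) | a, lcm(lcm(w, l), lcm(x, y)) | a.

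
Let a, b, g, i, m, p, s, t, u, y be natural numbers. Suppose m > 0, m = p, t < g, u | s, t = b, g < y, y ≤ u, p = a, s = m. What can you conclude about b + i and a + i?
b + i < a + i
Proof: m = p and p = a, so m = a. t < g and g < y, hence t < y. Because t = b, b < y. s = m and u | s, so u | m. From m > 0, u ≤ m. y ≤ u, so y ≤ m. Since b < y, b < m. Since m = a, b < a. Then b + i < a + i.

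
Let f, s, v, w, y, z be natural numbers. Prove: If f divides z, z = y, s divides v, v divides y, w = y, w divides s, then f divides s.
Because w = y and w divides s, y divides s. Since s divides v and v divides y, s divides y. Since y divides s, y = s. Because z = y, z = s. Since f divides z, f divides s.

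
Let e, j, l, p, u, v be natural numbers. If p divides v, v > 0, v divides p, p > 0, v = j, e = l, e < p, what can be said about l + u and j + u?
l + u < j + u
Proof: Because p divides v and v > 0, p ≤ v. Because v divides p and p > 0, v ≤ p. Since p ≤ v, p = v. v = j, so p = j. From e = l and e < p, l < p. p = j, so l < j. Then l + u < j + u.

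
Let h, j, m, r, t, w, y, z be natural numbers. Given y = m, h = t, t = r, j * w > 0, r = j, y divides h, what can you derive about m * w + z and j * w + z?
m * w + z ≤ j * w + z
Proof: h = t and t = r, thus h = r. Since r = j, h = j. y = m and y divides h, hence m divides h. h = j, so m divides j. Then m * w divides j * w. j * w > 0, so m * w ≤ j * w. Then m * w + z ≤ j * w + z.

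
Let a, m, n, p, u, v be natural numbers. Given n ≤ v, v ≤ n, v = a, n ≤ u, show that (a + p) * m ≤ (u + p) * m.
Because n ≤ v and v ≤ n, n = v. Since v = a, n = a. Since n ≤ u, a ≤ u. Then a + p ≤ u + p. By multiplying by a non-negative, (a + p) * m ≤ (u + p) * m.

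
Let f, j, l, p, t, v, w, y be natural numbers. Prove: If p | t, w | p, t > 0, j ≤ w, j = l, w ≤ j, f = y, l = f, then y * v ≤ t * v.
l = f and f = y, thus l = y. w ≤ j and j ≤ w, thus w = j. w | p, so j | p. p | t, so j | t. j = l, so l | t. Since t > 0, l ≤ t. Since l = y, y ≤ t. Then y * v ≤ t * v.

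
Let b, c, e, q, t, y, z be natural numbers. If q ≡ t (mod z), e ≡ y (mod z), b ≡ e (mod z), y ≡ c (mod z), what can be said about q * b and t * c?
q * b ≡ t * c (mod z)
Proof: b ≡ e (mod z) and e ≡ y (mod z), hence b ≡ y (mod z). y ≡ c (mod z), so b ≡ c (mod z). Combining with q ≡ t (mod z), by multiplying congruences, q * b ≡ t * c (mod z).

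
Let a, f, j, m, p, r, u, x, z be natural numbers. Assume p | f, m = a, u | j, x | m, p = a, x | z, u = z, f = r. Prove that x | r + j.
Since m = a and x | m, x | a. p = a and p | f, hence a | f. Since f = r, a | r. Since x | a, x | r. From u = z and u | j, z | j. Since x | z, x | j. Since x | r, x | r + j.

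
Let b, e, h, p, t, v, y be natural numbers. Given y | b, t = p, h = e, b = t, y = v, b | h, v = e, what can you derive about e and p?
e = p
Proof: y = v and y | b, so v | b. Since v = e, e | b. h = e and b | h, therefore b | e. e | b, so e = b. Since b = t, e = t. t = p, so e = p.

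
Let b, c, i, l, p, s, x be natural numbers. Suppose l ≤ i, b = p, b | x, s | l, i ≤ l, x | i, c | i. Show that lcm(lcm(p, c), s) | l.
Because i ≤ l and l ≤ i, i = l. Because b | x and x | i, b | i. b = p, so p | i. Since c | i, lcm(p, c) | i. i = l, so lcm(p, c) | l. From s | l, lcm(lcm(p, c), s) | l.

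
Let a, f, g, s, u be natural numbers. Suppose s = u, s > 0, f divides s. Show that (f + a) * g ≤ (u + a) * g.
f divides s and s > 0, therefore f ≤ s. Because s = u, f ≤ u. Then f + a ≤ u + a. By multiplying by a non-negative, (f + a) * g ≤ (u + a) * g.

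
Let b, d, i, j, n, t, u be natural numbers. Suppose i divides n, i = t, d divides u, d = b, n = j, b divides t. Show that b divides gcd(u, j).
Since d = b and d divides u, b divides u. i = t and i divides n, so t divides n. Because n = j, t divides j. b divides t, so b divides j. From b divides u, b divides gcd(u, j).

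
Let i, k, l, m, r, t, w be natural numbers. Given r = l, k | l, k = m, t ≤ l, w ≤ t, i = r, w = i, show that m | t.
w = i and i = r, so w = r. r = l, so w = l. w ≤ t, so l ≤ t. t ≤ l, so l = t. Because k = m and k | l, m | l. l = t, so m | t.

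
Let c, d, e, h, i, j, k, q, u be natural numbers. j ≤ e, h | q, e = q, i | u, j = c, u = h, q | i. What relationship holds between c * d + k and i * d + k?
c * d + k ≤ i * d + k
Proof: u = h and i | u, so i | h. Because h | q, i | q. Since q | i, q = i. j = c and j ≤ e, thus c ≤ e. e = q, so c ≤ q. From q = i, c ≤ i. Then c * d ≤ i * d. Then c * d + k ≤ i * d + k.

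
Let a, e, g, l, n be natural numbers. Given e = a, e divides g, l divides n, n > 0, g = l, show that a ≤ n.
g = l and e divides g, therefore e divides l. Because l divides n, e divides n. n > 0, so e ≤ n. e = a, so a ≤ n.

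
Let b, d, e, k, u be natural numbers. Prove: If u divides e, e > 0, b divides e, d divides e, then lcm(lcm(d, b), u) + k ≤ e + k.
Because d divides e and b divides e, lcm(d, b) divides e. u divides e, so lcm(lcm(d, b), u) divides e. Since e > 0, lcm(lcm(d, b), u) ≤ e. Then lcm(lcm(d, b), u) + k ≤ e + k.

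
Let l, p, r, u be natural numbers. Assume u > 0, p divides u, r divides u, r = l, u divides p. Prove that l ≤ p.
From u divides p and p divides u, u = p. r = l and r divides u, hence l divides u. Since u > 0, l ≤ u. Since u = p, l ≤ p.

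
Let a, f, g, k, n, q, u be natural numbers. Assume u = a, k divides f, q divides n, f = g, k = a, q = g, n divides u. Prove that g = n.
q = g and q divides n, therefore g divides n. u = a and n divides u, hence n divides a. From k = a and k divides f, a divides f. Since f = g, a divides g. n divides a, so n divides g. Because g divides n, g = n.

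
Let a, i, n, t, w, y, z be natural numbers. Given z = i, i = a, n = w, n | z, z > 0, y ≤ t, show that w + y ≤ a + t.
z = i and i = a, so z = a. Since n = w and n | z, w | z. Because z > 0, w ≤ z. z = a, so w ≤ a. y ≤ t, so w + y ≤ a + t.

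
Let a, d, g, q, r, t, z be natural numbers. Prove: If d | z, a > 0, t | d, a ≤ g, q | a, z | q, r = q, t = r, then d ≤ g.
t = r and r = q, hence t = q. Since t | d, q | d. d | z and z | q, thus d | q. Since q | d, q = d. q | a and a > 0, so q ≤ a. Since a ≤ g, q ≤ g. q = d, so d ≤ g.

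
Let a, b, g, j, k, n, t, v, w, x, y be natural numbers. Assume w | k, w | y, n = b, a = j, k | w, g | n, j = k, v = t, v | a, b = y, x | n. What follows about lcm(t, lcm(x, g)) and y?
lcm(t, lcm(x, g)) | y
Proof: a = j and j = k, so a = k. From v = t and v | a, t | a. a = k, so t | k. w | k and k | w, thus w = k. Since w | y, k | y. t | k, so t | y. n = b and b = y, so n = y. x | n and g | n, thus lcm(x, g) | n. n = y, so lcm(x, g) | y. Since t | y, lcm(t, lcm(x, g)) | y.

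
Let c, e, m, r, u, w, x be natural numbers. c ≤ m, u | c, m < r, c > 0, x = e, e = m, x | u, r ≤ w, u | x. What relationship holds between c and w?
c < w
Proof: u | x and x | u, thus u = x. x = e, so u = e. Since e = m, u = m. From u | c and c > 0, u ≤ c. u = m, so m ≤ c. c ≤ m, so m = c. m < r and r ≤ w, so m < w. Since m = c, c < w.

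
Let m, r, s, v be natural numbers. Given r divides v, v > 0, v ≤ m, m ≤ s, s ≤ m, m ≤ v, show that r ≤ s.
v ≤ m and m ≤ v, thus v = m. m ≤ s and s ≤ m, hence m = s. Since v = m, v = s. Since r divides v and v > 0, r ≤ v. Since v = s, r ≤ s.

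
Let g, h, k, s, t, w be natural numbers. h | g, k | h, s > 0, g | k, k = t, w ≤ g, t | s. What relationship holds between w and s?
w ≤ s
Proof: k | h and h | g, therefore k | g. g | k, so g = k. Since w ≤ g, w ≤ k. From k = t, w ≤ t. From t | s and s > 0, t ≤ s. Since w ≤ t, w ≤ s.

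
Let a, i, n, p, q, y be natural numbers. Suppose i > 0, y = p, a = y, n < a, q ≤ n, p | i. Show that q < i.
Because a = y and y = p, a = p. Since n < a, n < p. Since q ≤ n, q < p. p | i and i > 0, hence p ≤ i. q < p, so q < i.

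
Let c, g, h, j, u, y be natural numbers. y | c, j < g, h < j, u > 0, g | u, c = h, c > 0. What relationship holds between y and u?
y < u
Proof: y | c and c > 0, therefore y ≤ c. From c = h, y ≤ h. h < j and j < g, therefore h < g. Since y ≤ h, y < g. g | u and u > 0, thus g ≤ u. Because y < g, y < u.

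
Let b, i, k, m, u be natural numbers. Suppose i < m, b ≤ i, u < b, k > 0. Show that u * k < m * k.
Since b ≤ i and i < m, b < m. Since u < b, u < m. Since k > 0, u * k < m * k.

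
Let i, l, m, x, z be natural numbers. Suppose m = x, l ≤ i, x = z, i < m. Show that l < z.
From m = x and x = z, m = z. l ≤ i and i < m, thus l < m. Since m = z, l < z.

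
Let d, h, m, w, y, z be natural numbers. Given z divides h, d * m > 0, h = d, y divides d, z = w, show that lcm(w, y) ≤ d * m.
Since h = d and z divides h, z divides d. z = w, so w divides d. Since y divides d, lcm(w, y) divides d. Then lcm(w, y) divides d * m. d * m > 0, so lcm(w, y) ≤ d * m.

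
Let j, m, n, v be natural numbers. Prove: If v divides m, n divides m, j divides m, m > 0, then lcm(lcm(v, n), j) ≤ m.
v divides m and n divides m, thus lcm(v, n) divides m. Because j divides m, lcm(lcm(v, n), j) divides m. m > 0, so lcm(lcm(v, n), j) ≤ m.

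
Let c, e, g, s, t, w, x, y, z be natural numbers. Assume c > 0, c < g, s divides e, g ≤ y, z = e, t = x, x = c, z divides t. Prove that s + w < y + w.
From t = x and x = c, t = c. z = e and z divides t, therefore e divides t. Since s divides e, s divides t. From t = c, s divides c. Since c > 0, s ≤ c. Since c < g, s < g. g ≤ y, so s < y. Then s + w < y + w.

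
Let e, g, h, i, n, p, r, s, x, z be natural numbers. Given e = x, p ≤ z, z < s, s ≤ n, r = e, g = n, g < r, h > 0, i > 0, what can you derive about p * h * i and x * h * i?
p * h * i < x * h * i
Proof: z < s and s ≤ n, therefore z < n. p ≤ z, so p < n. g = n and g < r, thus n < r. Since r = e, n < e. Since p < n, p < e. Since e = x, p < x. Combining with h > 0, by multiplying by a positive, p * h < x * h. Combining with i > 0, by multiplying by a positive, p * h * i < x * h * i.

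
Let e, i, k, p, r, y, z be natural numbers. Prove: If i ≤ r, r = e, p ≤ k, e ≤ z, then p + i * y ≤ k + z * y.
r = e and i ≤ r, therefore i ≤ e. e ≤ z, so i ≤ z. Then i * y ≤ z * y. p ≤ k, so p + i * y ≤ k + z * y.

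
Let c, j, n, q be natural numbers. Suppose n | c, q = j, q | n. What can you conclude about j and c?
j | c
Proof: From q | n and n | c, q | c. q = j, so j | c.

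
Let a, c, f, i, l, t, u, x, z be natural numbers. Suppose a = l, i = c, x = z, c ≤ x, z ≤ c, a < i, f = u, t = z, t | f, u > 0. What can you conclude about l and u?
l < u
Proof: x = z and c ≤ x, thus c ≤ z. Since z ≤ c, c = z. i = c, so i = z. a < i, so a < z. t = z and t | f, hence z | f. Since f = u, z | u. Since u > 0, z ≤ u. a < z, so a < u. Since a = l, l < u.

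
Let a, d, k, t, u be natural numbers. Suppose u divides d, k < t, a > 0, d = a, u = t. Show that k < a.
Since d = a and u divides d, u divides a. Since u = t, t divides a. a > 0, so t ≤ a. k < t, so k < a.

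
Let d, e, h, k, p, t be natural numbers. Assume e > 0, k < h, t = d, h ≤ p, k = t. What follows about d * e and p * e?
d * e < p * e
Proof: k = t and t = d, hence k = d. k < h and h ≤ p, so k < p. k = d, so d < p. From e > 0, d * e < p * e.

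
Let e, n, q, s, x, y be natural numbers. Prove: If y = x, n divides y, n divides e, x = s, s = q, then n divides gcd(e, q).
Because y = x and x = s, y = s. Since n divides y, n divides s. From s = q, n divides q. n divides e, so n divides gcd(e, q).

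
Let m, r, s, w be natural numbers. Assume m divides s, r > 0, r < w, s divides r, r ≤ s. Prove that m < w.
Since s divides r and r > 0, s ≤ r. Since r ≤ s, s = r. Since m divides s, m divides r. r > 0, so m ≤ r. r < w, so m < w.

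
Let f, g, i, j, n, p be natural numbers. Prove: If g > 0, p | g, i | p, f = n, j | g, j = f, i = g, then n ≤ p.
j = f and f = n, therefore j = n. From i = g and i | p, g | p. Since p | g, g = p. From j | g and g > 0, j ≤ g. g = p, so j ≤ p. Because j = n, n ≤ p.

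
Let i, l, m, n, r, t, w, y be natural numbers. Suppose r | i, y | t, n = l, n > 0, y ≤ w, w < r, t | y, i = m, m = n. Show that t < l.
Since y | t and t | y, y = t. y ≤ w, so t ≤ w. Since w < r, t < r. From i = m and m = n, i = n. r | i, so r | n. n > 0, so r ≤ n. n = l, so r ≤ l. Since t < r, t < l.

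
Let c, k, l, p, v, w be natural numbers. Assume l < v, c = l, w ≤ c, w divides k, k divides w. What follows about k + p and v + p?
k + p < v + p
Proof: w divides k and k divides w, thus w = k. Because c = l and w ≤ c, w ≤ l. Since w = k, k ≤ l. Since l < v, k < v. Then k + p < v + p.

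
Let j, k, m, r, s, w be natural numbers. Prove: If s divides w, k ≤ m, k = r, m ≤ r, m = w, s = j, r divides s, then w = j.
k = r and k ≤ m, therefore r ≤ m. Since m ≤ r, r = m. Since r divides s, m divides s. Since m = w, w divides s. s divides w, so w = s. s = j, so w = j.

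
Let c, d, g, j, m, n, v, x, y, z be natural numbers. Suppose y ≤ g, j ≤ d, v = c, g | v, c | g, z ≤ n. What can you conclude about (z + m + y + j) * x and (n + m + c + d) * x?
(z + m + y + j) * x ≤ (n + m + c + d) * x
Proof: From z ≤ n, z + m ≤ n + m. From v = c and g | v, g | c. c | g, so g = c. y ≤ g, so y ≤ c. Since j ≤ d, y + j ≤ c + d. Since z + m ≤ n + m, z + m + y + j ≤ n + m + c + d. Then (z + m + y + j) * x ≤ (n + m + c + d) * x.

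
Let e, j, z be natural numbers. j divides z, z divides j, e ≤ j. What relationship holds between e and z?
e ≤ z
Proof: Since j divides z and z divides j, j = z. Since e ≤ j, e ≤ z.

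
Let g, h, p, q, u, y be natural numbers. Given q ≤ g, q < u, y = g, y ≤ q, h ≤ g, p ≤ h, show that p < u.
Since y = g and y ≤ q, g ≤ q. Since q ≤ g, g = q. p ≤ h and h ≤ g, hence p ≤ g. Since g = q, p ≤ q. q < u, so p < u.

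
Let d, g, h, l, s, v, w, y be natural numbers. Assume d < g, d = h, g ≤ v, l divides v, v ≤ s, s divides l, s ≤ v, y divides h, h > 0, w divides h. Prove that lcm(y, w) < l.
y divides h and w divides h, hence lcm(y, w) divides h. Because h > 0, lcm(y, w) ≤ h. Since s ≤ v and v ≤ s, s = v. s divides l, so v divides l. Since l divides v, v = l. d = h and d < g, therefore h < g. Since g ≤ v, h < v. v = l, so h < l. lcm(y, w) ≤ h, so lcm(y, w) < l.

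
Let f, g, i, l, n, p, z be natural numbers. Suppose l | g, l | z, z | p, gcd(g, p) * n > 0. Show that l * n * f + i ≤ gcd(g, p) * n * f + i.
From l | z and z | p, l | p. l | g, so l | gcd(g, p). Then l * n | gcd(g, p) * n. Since gcd(g, p) * n > 0, l * n ≤ gcd(g, p) * n. Then l * n * f ≤ gcd(g, p) * n * f. Then l * n * f + i ≤ gcd(g, p) * n * f + i.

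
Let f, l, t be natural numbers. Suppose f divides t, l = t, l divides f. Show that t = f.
Because l = t and l divides f, t divides f. Because f divides t, f = t. Then t = f.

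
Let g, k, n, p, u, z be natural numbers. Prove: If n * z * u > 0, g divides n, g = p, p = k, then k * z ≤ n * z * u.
Since g = p and p = k, g = k. Because g divides n, k divides n. Then k * z divides n * z. Then k * z divides n * z * u. Because n * z * u > 0, k * z ≤ n * z * u.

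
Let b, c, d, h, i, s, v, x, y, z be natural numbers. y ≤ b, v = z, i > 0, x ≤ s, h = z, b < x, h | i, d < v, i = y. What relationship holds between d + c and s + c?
d + c < s + c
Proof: Because v = z and d < v, d < z. h = z and h | i, thus z | i. Since i > 0, z ≤ i. d < z, so d < i. Since i = y, d < y. b < x and x ≤ s, so b < s. y ≤ b, so y < s. Since d < y, d < s. Then d + c < s + c.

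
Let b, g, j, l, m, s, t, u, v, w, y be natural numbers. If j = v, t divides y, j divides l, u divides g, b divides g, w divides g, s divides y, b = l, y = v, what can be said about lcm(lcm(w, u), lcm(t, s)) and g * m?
lcm(lcm(w, u), lcm(t, s)) divides g * m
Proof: Since w divides g and u divides g, lcm(w, u) divides g. Since t divides y and s divides y, lcm(t, s) divides y. y = v, so lcm(t, s) divides v. Since b = l and b divides g, l divides g. Since j divides l, j divides g. j = v, so v divides g. lcm(t, s) divides v, so lcm(t, s) divides g. Since lcm(w, u) divides g, lcm(lcm(w, u), lcm(t, s)) divides g. Then lcm(lcm(w, u), lcm(t, s)) divides g * m.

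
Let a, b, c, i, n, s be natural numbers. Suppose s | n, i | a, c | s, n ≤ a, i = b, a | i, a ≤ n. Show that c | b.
n ≤ a and a ≤ n, so n = a. a | i and i | a, thus a = i. n = a, so n = i. i = b, so n = b. c | s and s | n, therefore c | n. Since n = b, c | b.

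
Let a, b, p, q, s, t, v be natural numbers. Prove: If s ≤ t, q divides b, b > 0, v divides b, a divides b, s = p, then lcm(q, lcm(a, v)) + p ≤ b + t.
From a divides b and v divides b, lcm(a, v) divides b. Because q divides b, lcm(q, lcm(a, v)) divides b. Since b > 0, lcm(q, lcm(a, v)) ≤ b. s = p and s ≤ t, hence p ≤ t. From lcm(q, lcm(a, v)) ≤ b, lcm(q, lcm(a, v)) + p ≤ b + t.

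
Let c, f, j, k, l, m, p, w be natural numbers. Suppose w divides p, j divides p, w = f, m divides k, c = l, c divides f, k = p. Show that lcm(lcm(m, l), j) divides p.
Because k = p and m divides k, m divides p. w = f and w divides p, hence f divides p. Since c divides f, c divides p. From c = l, l divides p. m divides p, so lcm(m, l) divides p. j divides p, so lcm(lcm(m, l), j) divides p.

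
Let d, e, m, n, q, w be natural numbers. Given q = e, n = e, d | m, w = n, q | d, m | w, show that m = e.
Because w = n and m | w, m | n. Since n = e, m | e. q | d and d | m, thus q | m. Since q = e, e | m. From m | e, m = e.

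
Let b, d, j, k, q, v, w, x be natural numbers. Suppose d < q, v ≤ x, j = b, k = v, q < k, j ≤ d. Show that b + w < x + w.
Because k = v and q < k, q < v. Since d < q, d < v. j ≤ d, so j < v. j = b, so b < v. From v ≤ x, b < x. Then b + w < x + w.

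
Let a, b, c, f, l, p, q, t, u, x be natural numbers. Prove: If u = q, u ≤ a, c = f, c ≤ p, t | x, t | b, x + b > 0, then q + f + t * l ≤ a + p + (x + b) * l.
Since u = q and u ≤ a, q ≤ a. c = f and c ≤ p, therefore f ≤ p. q ≤ a, so q + f ≤ a + p. Since t | x and t | b, t | x + b. Since x + b > 0, t ≤ x + b. Then t * l ≤ (x + b) * l. q + f ≤ a + p, so q + f + t * l ≤ a + p + (x + b) * l.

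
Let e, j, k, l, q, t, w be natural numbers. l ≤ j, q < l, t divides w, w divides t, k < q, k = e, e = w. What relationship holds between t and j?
t < j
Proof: From k = e and e = w, k = w. From w divides t and t divides w, w = t. k = w, so k = t. k < q and q < l, so k < l. Since l ≤ j, k < j. From k = t, t < j.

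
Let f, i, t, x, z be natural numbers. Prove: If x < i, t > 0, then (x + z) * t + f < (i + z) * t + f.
From x < i, x + z < i + z. Combined with t > 0, by multiplying by a positive, (x + z) * t < (i + z) * t. Then (x + z) * t + f < (i + z) * t + f.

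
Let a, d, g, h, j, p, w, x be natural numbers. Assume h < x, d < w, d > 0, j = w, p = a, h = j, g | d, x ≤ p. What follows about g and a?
g < a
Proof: Since g | d and d > 0, g ≤ d. Since d < w, g < w. Since h = j and j = w, h = w. Since h < x and x ≤ p, h < p. p = a, so h < a. h = w, so w < a. Because g < w, g < a.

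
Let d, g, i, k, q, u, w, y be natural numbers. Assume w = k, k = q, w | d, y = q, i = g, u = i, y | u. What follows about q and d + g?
q | d + g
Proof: w = k and k = q, thus w = q. w | d, so q | d. u = i and y | u, hence y | i. i = g, so y | g. Because y = q, q | g. Since q | d, q | d + g.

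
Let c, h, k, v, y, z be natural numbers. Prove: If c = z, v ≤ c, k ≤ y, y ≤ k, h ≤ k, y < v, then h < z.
Since y ≤ k and k ≤ y, y = k. Because y < v and v ≤ c, y < c. y = k, so k < c. Since h ≤ k, h < c. Because c = z, h < z.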